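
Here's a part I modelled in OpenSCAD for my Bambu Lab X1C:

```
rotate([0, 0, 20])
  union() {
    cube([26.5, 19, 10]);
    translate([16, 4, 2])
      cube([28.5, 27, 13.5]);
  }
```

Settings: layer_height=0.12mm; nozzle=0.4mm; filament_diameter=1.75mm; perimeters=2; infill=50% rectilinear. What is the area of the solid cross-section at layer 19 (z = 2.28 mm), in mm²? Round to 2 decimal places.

At z = 2.28 mm: the 26.5×19 cube contributes its full rectangle (area 503.50 mm²); the cube at (16, 4) (footprint 28.5×27) is included at this height (area 769.50 mm²); Combining (union): the regions partially overlap — summed areas 1273.00 mm² minus the doubly-counted overlap 157.50 mm² gives 1115.50 mm² — area = 1115.50 mm²; (rotated 20° about Z; rotation is an isometry so areas/perimeters/island counts are preserved). Overall, the cross-section is a single solid region. Net area = 1115.50 mm².

1115.50 mm²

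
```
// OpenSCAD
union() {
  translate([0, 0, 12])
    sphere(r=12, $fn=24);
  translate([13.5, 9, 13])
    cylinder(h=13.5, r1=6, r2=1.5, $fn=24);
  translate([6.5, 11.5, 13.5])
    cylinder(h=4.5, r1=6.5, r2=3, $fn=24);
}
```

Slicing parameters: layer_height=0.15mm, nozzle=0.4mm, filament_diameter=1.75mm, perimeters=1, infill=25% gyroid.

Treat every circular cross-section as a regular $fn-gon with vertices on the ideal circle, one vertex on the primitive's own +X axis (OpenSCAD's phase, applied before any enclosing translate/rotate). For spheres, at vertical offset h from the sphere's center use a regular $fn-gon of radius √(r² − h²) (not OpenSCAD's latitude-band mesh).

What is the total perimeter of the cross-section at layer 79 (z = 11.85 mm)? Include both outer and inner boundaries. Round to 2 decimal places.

75.18 mm

At z = 11.85 mm: the sphere: section is a regular 24-gon, circumradius = √(r²−h²) = √(12²−0.15²) = 11.999 (perimeter = 2·24·11.999·sin(180°/24) = 75.18 mm); the cone at (13.5, 9) does not reach this height (z outside [13, 26.5]); the cone at (6.5, 11.5) is absent (z outside [13.5, 18]); Combining (union): only the r=12 sphere is present, so the union is just that shape — boundary = 75.18 mm. Overall, the cross-section is a single solid region. Total boundary length (outer) = 75.18 mm.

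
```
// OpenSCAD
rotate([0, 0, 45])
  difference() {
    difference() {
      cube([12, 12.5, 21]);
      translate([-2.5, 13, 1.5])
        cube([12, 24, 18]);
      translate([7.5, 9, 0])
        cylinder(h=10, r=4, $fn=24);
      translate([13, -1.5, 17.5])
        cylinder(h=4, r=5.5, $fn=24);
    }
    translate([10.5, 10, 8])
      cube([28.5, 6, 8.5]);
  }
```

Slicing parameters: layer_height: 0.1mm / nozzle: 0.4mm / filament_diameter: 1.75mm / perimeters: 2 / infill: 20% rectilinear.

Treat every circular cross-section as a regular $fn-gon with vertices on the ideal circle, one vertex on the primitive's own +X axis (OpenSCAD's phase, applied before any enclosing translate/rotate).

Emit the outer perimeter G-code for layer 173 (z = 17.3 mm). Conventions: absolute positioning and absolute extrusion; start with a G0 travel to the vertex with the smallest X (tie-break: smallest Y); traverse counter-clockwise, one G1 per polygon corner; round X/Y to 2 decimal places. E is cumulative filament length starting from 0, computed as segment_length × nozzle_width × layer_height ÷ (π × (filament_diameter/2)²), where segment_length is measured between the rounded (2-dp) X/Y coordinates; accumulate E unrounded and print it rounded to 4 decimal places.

G0 X-8.84 Y8.84 Z17.30
G1 X0.00 Y0.00 E0.2079
G1 X8.49 Y8.49 E0.4076
G1 X-0.35 Y17.32 E0.6154
G1 X-8.84 Y8.84 E0.8149

At z = 17.3 mm: the cube is present — its section is the full 12×12.5 rectangle; the 12×24 cube at (-2.5, 13) contributes its full rectangle; the cylinder at (7.5, 9) does not reach this height (z outside [0, 10]); the cylinder at (13, -1.5) is not intersected at this z (z outside [17.5, 21.5]); After the difference (first − rest): starting from the 12×12.5 cube, the 12×24 cube at (-2.5, 13) misses the remaining region (no effect) — 1 connected region; the cube at (10.5, 10) is absent (z outside [8, 16.5]); Taking the first minus the rest: none of the subtracted shapes is present at this height, so that combined region is unchanged — 1 connected region; (whole slice rotated 45° about Z — lengths, areas and connectivity unchanged). The outline is a single polygon with 4 vertices. Extrusion per mm of travel: 0.4 × 0.1 / (π × 0.875²) = 0.016630. Accumulating E over each segment gives final E = 0.8149.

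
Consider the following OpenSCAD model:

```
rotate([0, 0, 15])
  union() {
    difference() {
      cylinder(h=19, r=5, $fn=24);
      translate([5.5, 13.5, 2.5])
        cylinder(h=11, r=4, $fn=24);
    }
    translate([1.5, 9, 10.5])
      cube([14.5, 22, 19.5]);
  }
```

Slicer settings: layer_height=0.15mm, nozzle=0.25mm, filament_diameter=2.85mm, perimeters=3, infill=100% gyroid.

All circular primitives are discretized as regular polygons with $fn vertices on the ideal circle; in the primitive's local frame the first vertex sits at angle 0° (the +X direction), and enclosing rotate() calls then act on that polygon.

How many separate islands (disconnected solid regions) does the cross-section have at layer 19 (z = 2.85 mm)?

1

At z = 2.85 mm: the r=5 cylinder contributes a regular 24-gon of circumradius 5; the r=4 cylinder at (5.5, 13.5) gives a regular 24-gon of circumradius 4 (constant along its height); After the difference (first − rest): starting from the r=5 cylinder, the r=4 cylinder at (5.5, 13.5) misses the remaining region (no effect) — 1 connected region; the cube at (1.5, 9) does not reach this height (z outside [10.5, 30]); Combining (union): only that combined region is present, so the union is just that shape — 1 connected region; (rotated 15° about Z; rotation is an isometry so areas/perimeters/island counts are preserved). Overall, the cross-section is a single solid region. Island count = 1.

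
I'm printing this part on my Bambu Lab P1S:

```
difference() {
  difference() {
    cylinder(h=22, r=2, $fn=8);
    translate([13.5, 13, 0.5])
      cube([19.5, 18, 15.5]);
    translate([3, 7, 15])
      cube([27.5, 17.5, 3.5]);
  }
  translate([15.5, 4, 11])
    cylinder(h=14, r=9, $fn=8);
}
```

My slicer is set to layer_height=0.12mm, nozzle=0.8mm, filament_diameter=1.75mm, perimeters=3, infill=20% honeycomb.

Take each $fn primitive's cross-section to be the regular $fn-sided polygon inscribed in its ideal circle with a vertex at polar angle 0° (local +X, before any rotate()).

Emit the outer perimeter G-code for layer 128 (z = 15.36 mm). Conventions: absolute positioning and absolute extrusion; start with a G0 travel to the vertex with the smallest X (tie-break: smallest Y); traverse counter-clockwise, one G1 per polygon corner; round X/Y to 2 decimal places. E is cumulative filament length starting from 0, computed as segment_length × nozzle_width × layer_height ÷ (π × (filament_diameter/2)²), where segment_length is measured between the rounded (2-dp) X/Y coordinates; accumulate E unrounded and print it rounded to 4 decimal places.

At z = 15.36 mm: the r=2 cylinder gives a regular 8-gon of circumradius 2 (constant along its height); the cube at (13.5, 13) is present — its section is the full 19.5×18 rectangle; the cube at (3, 7) is present — its section is the full 27.5×17.5 rectangle; Taking the first minus the rest: starting from the r=2 cylinder, the 19.5×18 cube at (13.5, 13) misses the remaining region (no effect); the 27.5×17.5 cube at (3, 7) misses the remaining region (no effect) — 1 connected region; the cylinder at (15.5, 4): section is a regular 8-gon, circumradius r=9; Taking the first minus the rest: starting from that combined region, the r=9 cylinder at (15.5, 4) misses the remaining region (no effect) — 1 connected region. The outline is a single polygon with 8 vertices. Extrusion per mm of travel: 0.8 × 0.12 / (π × 0.875²) = 0.039912. Accumulating E over each segment gives final E = 0.4880.

G0 X-2.00 Y0.00 Z15.36
G1 X-1.41 Y-1.41 E0.0610
G1 X0.00 Y-2.00 E0.1220
G1 X1.41 Y-1.41 E0.1830
G1 X2.00 Y0.00 E0.2440
G1 X1.41 Y1.41 E0.3050
G1 X0.00 Y2.00 E0.3660
G1 X-1.41 Y1.41 E0.4270
G1 X-2.00 Y0.00 E0.4880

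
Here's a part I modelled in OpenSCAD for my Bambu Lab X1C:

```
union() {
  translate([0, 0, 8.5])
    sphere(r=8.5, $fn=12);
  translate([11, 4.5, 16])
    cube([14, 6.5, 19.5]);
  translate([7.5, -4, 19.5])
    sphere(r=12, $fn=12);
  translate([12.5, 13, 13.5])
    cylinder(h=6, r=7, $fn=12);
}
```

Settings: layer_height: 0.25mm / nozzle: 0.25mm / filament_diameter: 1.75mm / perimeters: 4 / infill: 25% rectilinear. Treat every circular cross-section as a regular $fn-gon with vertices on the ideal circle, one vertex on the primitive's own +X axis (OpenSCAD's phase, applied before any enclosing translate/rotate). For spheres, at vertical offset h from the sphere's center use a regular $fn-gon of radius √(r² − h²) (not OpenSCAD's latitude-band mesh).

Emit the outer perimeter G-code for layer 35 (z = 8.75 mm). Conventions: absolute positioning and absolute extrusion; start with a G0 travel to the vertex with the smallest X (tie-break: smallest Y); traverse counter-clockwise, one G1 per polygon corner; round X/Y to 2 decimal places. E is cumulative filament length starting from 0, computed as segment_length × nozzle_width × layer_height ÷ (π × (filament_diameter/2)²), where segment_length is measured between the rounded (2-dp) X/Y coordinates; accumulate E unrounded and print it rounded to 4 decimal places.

At z = 8.75 mm: the r=8.5 sphere slices to a regular 12-gon of circumradius 8.496 (√(r²−h²) with h=0.25 from center); the cube at (11, 4.5) is absent (z outside [16, 35.5]); the r=12 sphere at (7.5, -4) slices to a regular 12-gon of circumradius 5.333 (√(r²−h²) with h=10.75 from center); the cylinder at (12.5, 13) is not intersected at this z (z outside [13.5, 19.5]); Merging all regions: the regions partially overlap (shared area 35.17 mm²), so overlapping operands fuse into one piece — 1 connected region. The outline is a single polygon with 18 vertices. Extrusion per mm of travel: 0.25 × 0.25 / (π × 0.875²) = 0.025984. Accumulating E over each segment gives final E = 1.6227.

G0 X-8.50 Y0.00 Z8.75
G1 X-7.36 Y-4.25 E0.1143
G1 X-4.25 Y-7.36 E0.2286
G1 X0.00 Y-8.50 E0.3430
G1 X3.72 Y-7.50 E0.4431
G1 X4.83 Y-8.62 E0.4840
G1 X7.50 Y-9.33 E0.5558
G1 X10.17 Y-8.62 E0.6276
G1 X12.12 Y-6.67 E0.6993
G1 X12.83 Y-4.00 E0.7711
G1 X12.12 Y-1.33 E0.8428
G1 X10.17 Y0.62 E0.9145
G1 X8.19 Y1.15 E0.9678
G1 X7.36 Y4.25 E1.0512
G1 X4.25 Y7.36 E1.1654
G1 X0.00 Y8.50 E1.2798
G1 X-4.25 Y7.36 E1.3941
G1 X-7.36 Y4.25 E1.5084
G1 X-8.50 Y0.00 E1.6227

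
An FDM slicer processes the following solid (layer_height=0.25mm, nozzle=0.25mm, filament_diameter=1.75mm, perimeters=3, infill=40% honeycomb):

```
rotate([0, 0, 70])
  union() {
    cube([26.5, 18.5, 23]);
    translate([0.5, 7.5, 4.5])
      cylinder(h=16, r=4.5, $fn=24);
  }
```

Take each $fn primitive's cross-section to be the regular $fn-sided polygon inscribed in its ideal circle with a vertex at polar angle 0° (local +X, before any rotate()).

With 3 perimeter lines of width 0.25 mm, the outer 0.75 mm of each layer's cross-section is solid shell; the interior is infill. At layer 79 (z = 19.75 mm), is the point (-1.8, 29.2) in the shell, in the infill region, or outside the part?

outside

At z = 19.75 mm: the 26.5×18.5 cube contributes its full rectangle; the cylinder at (0.5, 7.5): section is a regular 24-gon, circumradius r=4.5; Merging all regions: the regions partially overlap (shared area 35.91 mm²), so overlapping operands fuse into one piece — 1 connected region; (rotated 70° about Z; rotation is an isometry so areas/perimeters/island counts are preserved). Overall, the cross-section is a single solid region. Undo the 70° rotation: the query point maps to (26.823, 11.678) in the un-rotated model frame. The nearest boundary edge runs (26.50, 18.50)→(26.50, 0.00); distance from the point to it = 0.32 mm. The point is not inside any of the regions above, so it lies outside the cross-section (0.32 mm from the nearest boundary).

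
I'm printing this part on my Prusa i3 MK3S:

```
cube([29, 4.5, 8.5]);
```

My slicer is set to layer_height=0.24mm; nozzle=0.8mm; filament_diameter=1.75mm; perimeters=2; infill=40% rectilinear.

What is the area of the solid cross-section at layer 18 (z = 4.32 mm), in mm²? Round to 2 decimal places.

130.50 mm²

At z = 4.32 mm: the cube (footprint 29×4.5) is included at this height (area 130.50 mm²). Overall, the cross-section is a single solid region. Net area = 130.50 mm².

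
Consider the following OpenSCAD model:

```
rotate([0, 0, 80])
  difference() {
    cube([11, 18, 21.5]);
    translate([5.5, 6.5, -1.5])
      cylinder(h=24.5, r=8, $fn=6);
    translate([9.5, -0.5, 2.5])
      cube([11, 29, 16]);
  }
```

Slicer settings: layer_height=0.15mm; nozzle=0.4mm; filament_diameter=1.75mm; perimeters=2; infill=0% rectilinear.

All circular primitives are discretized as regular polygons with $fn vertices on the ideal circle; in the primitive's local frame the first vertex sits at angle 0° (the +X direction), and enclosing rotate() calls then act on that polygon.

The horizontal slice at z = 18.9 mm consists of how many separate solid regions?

3

At z = 18.9 mm: the cube is present — its section is the full 11×18 rectangle; the r=8 cylinder at (5.5, 6.5) contributes a regular 6-gon of circumradius 8; the cube at (9.5, -0.5) is not intersected at this z (z outside [2.5, 18.5]); Subtracting the remaining from the first: starting from the 11×18 cube, the r=8 cylinder at (5.5, 6.5) partially overlaps it — only the 141.09 mm² overlap (of its 166.28 mm²) is removed, clipping the outline — 3 connected regions; (rotated 80° about Z; rotation is an isometry so areas/perimeters/island counts are preserved). The result has 3 disconnected regions.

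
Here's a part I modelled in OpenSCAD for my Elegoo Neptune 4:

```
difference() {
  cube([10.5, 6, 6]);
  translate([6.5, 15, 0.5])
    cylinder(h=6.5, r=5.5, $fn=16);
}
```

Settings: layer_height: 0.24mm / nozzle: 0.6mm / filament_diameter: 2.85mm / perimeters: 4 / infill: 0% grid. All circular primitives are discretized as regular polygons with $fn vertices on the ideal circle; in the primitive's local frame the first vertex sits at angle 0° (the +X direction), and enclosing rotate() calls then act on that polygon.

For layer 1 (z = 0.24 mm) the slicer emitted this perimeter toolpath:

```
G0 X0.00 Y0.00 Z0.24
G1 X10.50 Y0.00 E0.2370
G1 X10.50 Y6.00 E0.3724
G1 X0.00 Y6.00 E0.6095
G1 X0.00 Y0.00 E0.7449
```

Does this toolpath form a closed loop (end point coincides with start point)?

Start point (G0): (0.00, 0.00). End point (last G1): the path returns to the start — closed.

yes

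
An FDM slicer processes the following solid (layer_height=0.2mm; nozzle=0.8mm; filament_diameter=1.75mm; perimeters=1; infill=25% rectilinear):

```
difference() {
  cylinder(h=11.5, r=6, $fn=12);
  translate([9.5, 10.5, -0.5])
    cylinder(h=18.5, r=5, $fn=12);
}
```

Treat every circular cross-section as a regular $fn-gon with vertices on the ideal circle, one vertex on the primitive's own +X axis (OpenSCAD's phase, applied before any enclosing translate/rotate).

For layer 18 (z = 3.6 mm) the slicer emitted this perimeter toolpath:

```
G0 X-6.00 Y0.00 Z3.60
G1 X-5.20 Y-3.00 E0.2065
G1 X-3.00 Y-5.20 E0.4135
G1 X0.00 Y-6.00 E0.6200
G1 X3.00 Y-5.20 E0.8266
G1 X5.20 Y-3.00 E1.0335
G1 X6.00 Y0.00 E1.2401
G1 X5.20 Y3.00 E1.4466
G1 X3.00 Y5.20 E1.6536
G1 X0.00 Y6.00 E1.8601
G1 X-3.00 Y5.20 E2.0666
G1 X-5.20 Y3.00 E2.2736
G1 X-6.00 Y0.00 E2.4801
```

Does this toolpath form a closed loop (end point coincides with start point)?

yes

Start point (G0): (-6.00, 0.00). End point (last G1): the path returns to the start — closed.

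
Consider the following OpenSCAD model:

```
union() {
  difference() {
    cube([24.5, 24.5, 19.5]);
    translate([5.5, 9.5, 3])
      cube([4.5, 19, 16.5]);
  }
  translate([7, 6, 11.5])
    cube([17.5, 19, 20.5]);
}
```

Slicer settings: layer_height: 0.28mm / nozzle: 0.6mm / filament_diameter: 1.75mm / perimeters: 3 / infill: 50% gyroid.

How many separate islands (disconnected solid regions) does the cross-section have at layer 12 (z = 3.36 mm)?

At z = 3.36 mm: the cube is present — its section is the full 24.5×24.5 rectangle; the cube at (5.5, 9.5) is present — its section is the full 4.5×19 rectangle; Subtracting the remaining from the first: starting from the 24.5×24.5 cube, the 4.5×19 cube at (5.5, 9.5) partially overlaps it — only the 67.50 mm² overlap (of its 85.50 mm²) is removed, clipping the outline — 1 connected region; the cube at (7, 6) does not reach this height (z outside [11.5, 32]); Combining (union): only that combined region is present, so the union is just that shape — 1 connected region. Overall, the cross-section is a single solid region. Island count = 1.

1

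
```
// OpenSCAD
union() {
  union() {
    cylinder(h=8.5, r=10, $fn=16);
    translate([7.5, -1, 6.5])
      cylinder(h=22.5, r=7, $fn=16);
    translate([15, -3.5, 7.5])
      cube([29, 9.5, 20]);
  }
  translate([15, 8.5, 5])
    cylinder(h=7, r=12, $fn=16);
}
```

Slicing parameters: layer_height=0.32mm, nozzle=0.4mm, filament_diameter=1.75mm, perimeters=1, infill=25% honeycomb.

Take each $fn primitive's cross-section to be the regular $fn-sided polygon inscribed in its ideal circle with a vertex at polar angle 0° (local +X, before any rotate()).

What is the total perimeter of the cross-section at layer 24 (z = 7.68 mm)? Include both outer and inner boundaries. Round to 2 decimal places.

At z = 7.68 mm: the r=10 cylinder gives a regular 16-gon of circumradius 10 (constant along its height) (perimeter = 2·16·10.000·sin(180°/16) = 62.43 mm); the r=7 cylinder at (7.5, -1) contributes a regular 16-gon of circumradius 7 (perimeter = 2·16·7.000·sin(180°/16) = 43.70 mm); the cube at (15, -3.5) (footprint 29×9.5) is included at this height (perimeter 77.00 mm); Merging all regions: the regions partially overlap (shared area 94.75 mm²), so the edge portions inside another operand are dropped and the merged outline is re-measured after clipping — boundary = 146.96 mm; the r=12 cylinder at (15, 8.5) gives a regular 16-gon of circumradius 12 (constant along its height) (perimeter = 2·16·12.000·sin(180°/16) = 74.91 mm); Merging all regions: the regions partially overlap (shared area 154.33 mm²), so the edge portions inside another operand are dropped and the merged outline is re-measured after clipping — boundary = 147.18 mm. Overall, the cross-section is a single solid region. Total boundary length (outer) = 147.18 mm.

147.18 mm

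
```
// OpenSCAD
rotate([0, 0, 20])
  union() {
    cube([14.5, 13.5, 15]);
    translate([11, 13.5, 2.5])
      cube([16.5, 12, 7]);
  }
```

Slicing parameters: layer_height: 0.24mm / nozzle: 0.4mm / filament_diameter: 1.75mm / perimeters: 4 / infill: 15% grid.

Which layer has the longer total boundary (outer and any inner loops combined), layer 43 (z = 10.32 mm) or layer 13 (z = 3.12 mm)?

Layer 43 (z = 10.32): the 14.5×13.5 cube contributes its full rectangle (perimeter 56.00 mm); the cube at (11, 13.5) is not intersected at this z (z outside [2.5, 9.5]); Taking the union: only the 14.5×13.5 cube is present, so the union is just that shape — boundary = 56.00 mm; (rotated 20° about Z; rotation is an isometry so areas/perimeters/island counts are preserved). So its perimeter = 56.00 mm. Layer 13 (z = 3.12): the cube (footprint 14.5×13.5) is included at this height (perimeter 56.00 mm); the cube at (11, 13.5) (footprint 16.5×12) is included at this height (perimeter 57.00 mm); Taking the union: the 2 present regions share edge segments without overlapping in area, so areas simply add but the touching pieces fuse into one outline (the shared edge portions become interior and drop out of the boundary) — boundary = 106.00 mm; (whole slice rotated 20° about Z — lengths, areas and connectivity unchanged). So its perimeter = 106.00 mm. Layer 13 is larger (106.00 vs 56.00 mm).

layer 13 (z = 3.12 mm)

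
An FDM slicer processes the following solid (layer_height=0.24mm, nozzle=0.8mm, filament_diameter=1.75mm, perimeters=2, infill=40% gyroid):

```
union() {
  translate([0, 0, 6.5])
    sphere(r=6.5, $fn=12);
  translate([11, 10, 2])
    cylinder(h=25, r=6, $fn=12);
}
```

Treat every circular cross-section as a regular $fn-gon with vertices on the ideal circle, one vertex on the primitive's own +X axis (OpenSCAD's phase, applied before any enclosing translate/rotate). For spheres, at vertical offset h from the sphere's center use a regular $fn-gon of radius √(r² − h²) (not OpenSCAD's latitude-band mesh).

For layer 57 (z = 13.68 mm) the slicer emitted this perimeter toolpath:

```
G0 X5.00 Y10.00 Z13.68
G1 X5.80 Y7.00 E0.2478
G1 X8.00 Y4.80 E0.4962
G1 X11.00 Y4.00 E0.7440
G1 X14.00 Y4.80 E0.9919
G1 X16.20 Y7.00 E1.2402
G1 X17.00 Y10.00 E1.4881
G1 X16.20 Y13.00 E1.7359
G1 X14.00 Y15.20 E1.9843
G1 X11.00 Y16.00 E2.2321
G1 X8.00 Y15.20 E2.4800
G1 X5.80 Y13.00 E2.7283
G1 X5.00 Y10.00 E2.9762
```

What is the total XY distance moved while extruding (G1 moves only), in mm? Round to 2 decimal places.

37.28 mm

Sum the Euclidean lengths of each G1 segment: total = 37.28 mm.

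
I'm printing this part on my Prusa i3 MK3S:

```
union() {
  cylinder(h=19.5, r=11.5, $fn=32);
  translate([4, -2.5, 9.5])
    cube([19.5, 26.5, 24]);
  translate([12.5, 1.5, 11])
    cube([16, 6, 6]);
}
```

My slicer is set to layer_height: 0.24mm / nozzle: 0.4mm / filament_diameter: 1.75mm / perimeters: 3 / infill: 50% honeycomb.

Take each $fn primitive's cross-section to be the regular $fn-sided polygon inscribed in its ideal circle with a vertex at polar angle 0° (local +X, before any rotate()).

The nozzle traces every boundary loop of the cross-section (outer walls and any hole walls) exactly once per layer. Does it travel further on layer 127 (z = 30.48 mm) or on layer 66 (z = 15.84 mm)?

layer 66 (z = 15.84 mm)

Layer 127 (z = 30.48): the cylinder is absent (z outside [0, 19.5]); the cube at (4, -2.5) is present — its section is the full 19.5×26.5 rectangle (perimeter 92.00 mm); the cube at (12.5, 1.5) is absent (z outside [11, 17]); Taking the union: only the 19.5×26.5 cube at (4, -2.5) is present, so the union is just that shape — boundary = 92.00 mm. So its perimeter = 92.00 mm. Layer 66 (z = 15.84): the cylinder: section is a regular 32-gon, circumradius r=11.5 (perimeter = 2·32·11.500·sin(180°/32) = 72.14 mm); the cube at (4, -2.5) (footprint 19.5×26.5) is included at this height (perimeter 92.00 mm); the cube at (12.5, 1.5) is present — its section is the full 16×6 rectangle (perimeter 44.00 mm); Taking the union: the regions partially overlap (shared area 142.74 mm²), so the edge portions inside another operand are dropped and the merged outline is re-measured after clipping — boundary = 137.23 mm. So its perimeter = 137.23 mm. Layer 66 is larger (137.23 vs 92.00 mm).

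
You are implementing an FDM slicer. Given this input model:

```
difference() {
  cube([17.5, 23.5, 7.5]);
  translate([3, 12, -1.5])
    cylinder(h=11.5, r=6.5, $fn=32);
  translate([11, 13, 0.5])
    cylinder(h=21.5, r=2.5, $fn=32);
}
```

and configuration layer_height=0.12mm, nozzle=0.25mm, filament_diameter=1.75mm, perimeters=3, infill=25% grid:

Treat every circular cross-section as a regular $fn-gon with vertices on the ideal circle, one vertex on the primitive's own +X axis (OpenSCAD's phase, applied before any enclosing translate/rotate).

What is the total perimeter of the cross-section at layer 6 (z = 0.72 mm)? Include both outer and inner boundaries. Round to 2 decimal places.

At z = 0.72 mm: the cube is present — its section is the full 17.5×23.5 rectangle (perimeter 82.00 mm); the cylinder at (3, 12): section is a regular 32-gon, circumradius r=6.5 (perimeter = 2·32·6.500·sin(180°/32) = 40.78 mm); the cylinder at (11, 13): section is a regular 32-gon, circumradius r=2.5 (perimeter = 2·32·2.500·sin(180°/32) = 15.68 mm); After the difference (first − rest): starting from the 17.5×23.5 cube, the r=6.5 cylinder at (3, 12) partially overlaps it — only the 103.38 mm² overlap (of its 131.88 mm²) is removed, clipping the outline; the r=2.5 cylinder at (11, 13) partially overlaps it — only the 17.39 mm² overlap (of its 19.51 mm²) is removed, clipping the outline — boundary = 105.61 mm. Overall, the cross-section is a single solid region. Total boundary length (outer) = 105.61 mm.

105.61 mm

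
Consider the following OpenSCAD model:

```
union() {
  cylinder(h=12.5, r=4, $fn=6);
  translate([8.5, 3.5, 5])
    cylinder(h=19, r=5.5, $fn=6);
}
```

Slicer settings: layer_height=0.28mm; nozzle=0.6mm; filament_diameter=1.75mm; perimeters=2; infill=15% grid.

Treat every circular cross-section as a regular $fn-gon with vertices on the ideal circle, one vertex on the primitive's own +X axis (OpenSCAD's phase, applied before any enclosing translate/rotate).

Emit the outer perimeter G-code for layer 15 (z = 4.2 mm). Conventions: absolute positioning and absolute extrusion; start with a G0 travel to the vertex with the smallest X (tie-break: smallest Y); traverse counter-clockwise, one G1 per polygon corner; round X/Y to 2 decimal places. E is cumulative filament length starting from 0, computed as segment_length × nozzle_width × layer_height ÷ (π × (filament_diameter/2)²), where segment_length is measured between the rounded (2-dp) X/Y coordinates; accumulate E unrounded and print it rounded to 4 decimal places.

G0 X-4.00 Y0.00 Z4.20
G1 X-2.00 Y-3.46 E0.2791
G1 X2.00 Y-3.46 E0.5585
G1 X4.00 Y0.00 E0.8377
G1 X2.00 Y3.46 E1.1168
G1 X-2.00 Y3.46 E1.3962
G1 X-4.00 Y0.00 E1.6753

At z = 4.2 mm: the r=4 cylinder gives a regular 6-gon of circumradius 4 (constant along its height); the cylinder at (8.5, 3.5) does not reach this height (z outside [5, 24]); Merging all regions: only the r=4 cylinder is present, so the union is just that shape — 1 connected region. The outline is a single polygon with 6 vertices. Extrusion per mm of travel: 0.6 × 0.28 / (π × 0.875²) = 0.069846. Accumulating E over each segment gives final E = 1.6753.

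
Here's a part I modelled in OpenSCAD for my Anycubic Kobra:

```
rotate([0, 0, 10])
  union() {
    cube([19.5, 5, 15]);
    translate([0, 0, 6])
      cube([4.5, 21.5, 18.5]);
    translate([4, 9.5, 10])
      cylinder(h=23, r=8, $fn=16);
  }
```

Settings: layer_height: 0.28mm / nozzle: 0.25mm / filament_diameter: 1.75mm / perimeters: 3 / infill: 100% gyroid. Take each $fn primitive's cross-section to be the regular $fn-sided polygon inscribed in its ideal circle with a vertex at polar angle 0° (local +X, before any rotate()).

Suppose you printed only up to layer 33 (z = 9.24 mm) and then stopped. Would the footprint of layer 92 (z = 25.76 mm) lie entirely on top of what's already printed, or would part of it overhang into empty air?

Compare the two slices. At z = 9.24: the 19.5×5 cube contributes its full rectangle (area 97.50 mm²); the 4.5×21.5 cube contributes its full rectangle (area 96.75 mm²); the cylinder at (4, 9.5) does not reach this height (z outside [10, 33]); Merging all regions: the regions partially overlap — summed areas 194.25 mm² minus the doubly-counted overlap 22.50 mm² gives 171.75 mm² — area = 171.75 mm²; (rotated 10° about Z; rotation is an isometry so areas/perimeters/island counts are preserved). At z = 25.76: the cube is absent (z outside [0, 15]); the cube does not reach this height (z outside [6, 24.5]); the cylinder at (4, 9.5): section is a regular 16-gon, circumradius r=8 (area = (16/2)·8.000²·sin(360°/16) = 195.93 mm²); Taking the union: only the r=8 cylinder at (4, 9.5) is present, so the union is just that shape — area = 195.93 mm²; (whole slice rotated 10° about Z — lengths, areas and connectivity unchanged). Checking containment: at z = 25.76 the cross-section extends beyond the z = 9.24 cross-section by about 113.82 mm².

part overhangs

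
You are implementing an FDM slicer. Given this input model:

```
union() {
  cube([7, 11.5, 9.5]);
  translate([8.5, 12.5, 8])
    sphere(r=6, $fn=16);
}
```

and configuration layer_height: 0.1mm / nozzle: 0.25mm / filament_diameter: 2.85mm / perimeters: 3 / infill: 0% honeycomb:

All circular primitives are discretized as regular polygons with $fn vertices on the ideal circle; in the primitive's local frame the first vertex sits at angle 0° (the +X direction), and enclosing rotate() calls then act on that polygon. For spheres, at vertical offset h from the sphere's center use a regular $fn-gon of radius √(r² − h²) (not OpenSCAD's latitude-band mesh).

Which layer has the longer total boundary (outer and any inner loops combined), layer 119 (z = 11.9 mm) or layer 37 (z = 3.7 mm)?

layer 37 (z = 3.7 mm)

Layer 119 (z = 11.9): the cube is not intersected at this z (z outside [0, 9.5]); the r=6 sphere at (8.5, 12.5) slices to a regular 16-gon of circumradius 4.560 (√(r²−h²) with h=3.9 from center) (perimeter = 2·16·4.560·sin(180°/16) = 28.47 mm); Merging all regions: only the r=6 sphere at (8.5, 12.5) is present, so the union is just that shape — boundary = 28.47 mm. So its perimeter = 28.47 mm. Layer 37 (z = 3.7): the cube is present — its section is the full 7×11.5 rectangle (perimeter 37.00 mm); the sphere at (8.5, 12.5): section is a regular 16-gon, circumradius = √(r²−h²) = √(6²−4.3²) = 4.184 (perimeter = 2·16·4.184·sin(180°/16) = 26.12 mm); Merging all regions: the regions partially overlap (shared area 4.76 mm²), so the edge portions inside another operand are dropped and the merged outline is re-measured after clipping — boundary = 53.77 mm. So its perimeter = 53.77 mm. Layer 37 is larger (53.77 vs 28.47 mm).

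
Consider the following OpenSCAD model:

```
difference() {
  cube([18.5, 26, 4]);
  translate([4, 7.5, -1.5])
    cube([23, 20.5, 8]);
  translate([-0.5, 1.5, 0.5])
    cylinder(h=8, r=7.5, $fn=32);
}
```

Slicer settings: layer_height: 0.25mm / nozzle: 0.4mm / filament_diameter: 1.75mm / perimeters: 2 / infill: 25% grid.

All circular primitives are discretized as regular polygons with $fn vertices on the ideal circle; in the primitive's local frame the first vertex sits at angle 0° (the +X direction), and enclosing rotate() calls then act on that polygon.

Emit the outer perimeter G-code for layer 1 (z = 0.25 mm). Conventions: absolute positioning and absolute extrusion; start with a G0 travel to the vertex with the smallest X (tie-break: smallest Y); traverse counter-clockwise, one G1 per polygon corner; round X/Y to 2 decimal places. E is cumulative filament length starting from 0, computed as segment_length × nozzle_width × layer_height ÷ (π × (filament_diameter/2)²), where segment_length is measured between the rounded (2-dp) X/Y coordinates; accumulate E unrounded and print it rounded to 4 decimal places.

At z = 0.25 mm: the cube is present — its section is the full 18.5×26 rectangle; the 23×20.5 cube at (4, 7.5) contributes its full rectangle; the cylinder at (-0.5, 1.5) is absent (z outside [0.5, 8.5]); After the difference (first − rest): starting from the 18.5×26 cube, the 23×20.5 cube at (4, 7.5) partially overlaps it — only the 268.25 mm² overlap (of its 471.50 mm²) is removed, clipping the outline — 1 connected region. The outline is a single polygon with 6 vertices. Extrusion per mm of travel: 0.4 × 0.25 / (π × 0.875²) = 0.041575. Accumulating E over each segment gives final E = 3.7002.

G0 X0.00 Y0.00 Z0.25
G1 X18.50 Y0.00 E0.7691
G1 X18.50 Y7.50 E1.0810
G1 X4.00 Y7.50 E1.6838
G1 X4.00 Y26.00 E2.4529
G1 X0.00 Y26.00 E2.6192
G1 X0.00 Y0.00 E3.7002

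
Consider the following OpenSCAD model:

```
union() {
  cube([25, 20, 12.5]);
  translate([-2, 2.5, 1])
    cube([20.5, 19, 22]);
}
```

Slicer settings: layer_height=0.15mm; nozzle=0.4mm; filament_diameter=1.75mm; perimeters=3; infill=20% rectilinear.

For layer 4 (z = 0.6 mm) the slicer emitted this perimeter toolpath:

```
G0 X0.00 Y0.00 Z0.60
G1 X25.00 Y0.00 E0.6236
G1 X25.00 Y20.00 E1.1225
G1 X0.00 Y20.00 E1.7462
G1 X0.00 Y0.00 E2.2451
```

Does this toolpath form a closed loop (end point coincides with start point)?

Start point (G0): (0.00, 0.00). End point (last G1): the path returns to the start — closed.

yes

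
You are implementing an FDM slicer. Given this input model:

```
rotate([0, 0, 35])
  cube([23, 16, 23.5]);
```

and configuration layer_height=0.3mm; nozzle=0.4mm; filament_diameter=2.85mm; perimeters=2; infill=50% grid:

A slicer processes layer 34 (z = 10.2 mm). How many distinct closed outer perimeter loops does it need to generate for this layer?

At z = 10.2 mm: the cube is present — its section is the full 23×16 rectangle; (rotated 35° about Z; rotation is an isometry so areas/perimeters/island counts are preserved). The result has 1 disconnected region.

1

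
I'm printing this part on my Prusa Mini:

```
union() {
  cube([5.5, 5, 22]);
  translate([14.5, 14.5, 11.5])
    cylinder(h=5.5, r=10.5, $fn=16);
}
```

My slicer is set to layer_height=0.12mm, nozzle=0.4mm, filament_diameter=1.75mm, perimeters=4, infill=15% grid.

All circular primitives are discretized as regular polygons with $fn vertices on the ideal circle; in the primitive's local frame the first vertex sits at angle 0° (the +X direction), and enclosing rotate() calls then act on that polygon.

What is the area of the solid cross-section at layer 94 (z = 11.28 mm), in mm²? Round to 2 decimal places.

At z = 11.28 mm: the 5.5×5 cube contributes its full rectangle (area 27.50 mm²); the cylinder at (14.5, 14.5) does not reach this height (z outside [11.5, 17]); Taking the union: only the 5.5×5 cube is present, so the union is just that shape — area = 27.50 mm². Overall, the cross-section is a single solid region. Net area = 27.50 mm².

27.50 mm²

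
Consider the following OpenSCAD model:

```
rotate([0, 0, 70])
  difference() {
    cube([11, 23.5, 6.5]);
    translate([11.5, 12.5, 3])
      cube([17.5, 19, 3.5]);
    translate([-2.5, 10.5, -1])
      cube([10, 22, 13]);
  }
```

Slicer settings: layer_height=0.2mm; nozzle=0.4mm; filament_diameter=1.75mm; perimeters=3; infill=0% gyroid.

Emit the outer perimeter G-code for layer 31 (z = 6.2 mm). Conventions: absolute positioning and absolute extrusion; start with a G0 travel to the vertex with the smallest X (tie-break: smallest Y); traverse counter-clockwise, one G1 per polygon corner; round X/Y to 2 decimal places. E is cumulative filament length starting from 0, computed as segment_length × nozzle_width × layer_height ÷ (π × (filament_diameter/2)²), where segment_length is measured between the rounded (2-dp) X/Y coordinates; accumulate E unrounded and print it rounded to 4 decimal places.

At z = 6.2 mm: the cube is present — its section is the full 11×23.5 rectangle; the cube at (11.5, 12.5) (footprint 17.5×19) is included at this height; the cube at (-2.5, 10.5) is present — its section is the full 10×22 rectangle; Taking the first minus the rest: starting from the 11×23.5 cube, the 17.5×19 cube at (11.5, 12.5) misses the remaining region (no effect); the 10×22 cube at (-2.5, 10.5) partially overlaps it — only the 97.50 mm² overlap (of its 220.00 mm²) is removed, clipping the outline — 1 connected region; (whole slice rotated 70° about Z — lengths, areas and connectivity unchanged). The outline is a single polygon with 6 vertices. Extrusion per mm of travel: 0.4 × 0.2 / (π × 0.875²) = 0.033260. Accumulating E over each segment gives final E = 2.2950.

G0 X-19.52 Y15.09 Z6.20
G1 X-7.30 Y10.64 E0.4325
G1 X-9.87 Y3.59 E0.6821
G1 X0.00 Y0.00 E1.0314
G1 X3.76 Y10.34 E1.3974
G1 X-18.32 Y18.37 E2.1788
G1 X-19.52 Y15.09 E2.2950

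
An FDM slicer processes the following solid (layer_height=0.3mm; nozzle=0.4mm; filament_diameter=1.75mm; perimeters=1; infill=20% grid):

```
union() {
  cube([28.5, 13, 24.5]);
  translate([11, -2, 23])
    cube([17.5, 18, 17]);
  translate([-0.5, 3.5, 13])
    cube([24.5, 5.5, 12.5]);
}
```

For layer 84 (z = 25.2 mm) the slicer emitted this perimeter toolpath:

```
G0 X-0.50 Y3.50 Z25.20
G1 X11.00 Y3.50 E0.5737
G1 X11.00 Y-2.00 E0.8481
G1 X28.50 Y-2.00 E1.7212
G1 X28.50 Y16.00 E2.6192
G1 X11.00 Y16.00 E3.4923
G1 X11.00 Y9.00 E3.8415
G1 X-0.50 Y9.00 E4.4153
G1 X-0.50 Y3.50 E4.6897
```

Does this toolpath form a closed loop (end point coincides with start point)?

yes

Start point (G0): (-0.50, 3.50). End point (last G1): the path returns to the start — closed.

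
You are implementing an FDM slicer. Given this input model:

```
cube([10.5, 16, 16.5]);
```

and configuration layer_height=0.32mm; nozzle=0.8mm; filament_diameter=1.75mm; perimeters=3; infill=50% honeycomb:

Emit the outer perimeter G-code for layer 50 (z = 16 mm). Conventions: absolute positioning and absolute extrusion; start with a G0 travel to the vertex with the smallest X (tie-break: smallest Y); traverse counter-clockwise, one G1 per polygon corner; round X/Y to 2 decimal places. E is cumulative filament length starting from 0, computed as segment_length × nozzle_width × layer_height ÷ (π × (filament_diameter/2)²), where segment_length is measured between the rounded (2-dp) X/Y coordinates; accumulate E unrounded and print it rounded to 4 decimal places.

At z = 16 mm: the 10.5×16 cube contributes its full rectangle. The outline is a single polygon with 4 vertices. Extrusion per mm of travel: 0.8 × 0.32 / (π × 0.875²) = 0.106432. Accumulating E over each segment gives final E = 5.6409.

G0 X0.00 Y0.00 Z16.00
G1 X10.50 Y0.00 E1.1175
G1 X10.50 Y16.00 E2.8205
G1 X0.00 Y16.00 E3.9380
G1 X0.00 Y0.00 E5.6409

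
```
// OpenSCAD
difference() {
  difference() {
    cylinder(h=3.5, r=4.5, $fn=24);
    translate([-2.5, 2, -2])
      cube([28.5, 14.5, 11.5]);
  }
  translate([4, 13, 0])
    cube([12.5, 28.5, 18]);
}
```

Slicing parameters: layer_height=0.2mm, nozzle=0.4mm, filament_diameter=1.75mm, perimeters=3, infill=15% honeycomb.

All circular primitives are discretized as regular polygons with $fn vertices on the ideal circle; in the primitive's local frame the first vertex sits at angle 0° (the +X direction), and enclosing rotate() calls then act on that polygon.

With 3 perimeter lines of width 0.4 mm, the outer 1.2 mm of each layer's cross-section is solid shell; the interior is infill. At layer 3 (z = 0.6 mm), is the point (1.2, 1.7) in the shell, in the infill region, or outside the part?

shell

At z = 0.6 mm: the cylinder: section is a regular 24-gon, circumradius r=4.5; the cube at (-2.5, 2) (footprint 28.5×14.5) is included at this height; After the difference (first − rest): starting from the r=4.5 cylinder, the 28.5×14.5 cube at (-2.5, 2) partially overlaps it — only the 12.66 mm² overlap (of its 413.25 mm²) is removed, clipping the outline — 1 connected region; the cube at (4, 13) (footprint 12.5×28.5) is included at this height; Taking the first minus the rest: starting from the result so far, the 12.5×28.5 cube at (4, 13) misses the remaining region (no effect) — 1 connected region. Overall, the cross-section is a single solid region. The nearest boundary edge runs (-2.50, 2.00)→(4.00, 2.00); distance from the point to it = 0.30 mm. The point is inside the cross-section, 0.30 mm from the nearest boundary — within the 1.2 mm shell band (3 × 0.4).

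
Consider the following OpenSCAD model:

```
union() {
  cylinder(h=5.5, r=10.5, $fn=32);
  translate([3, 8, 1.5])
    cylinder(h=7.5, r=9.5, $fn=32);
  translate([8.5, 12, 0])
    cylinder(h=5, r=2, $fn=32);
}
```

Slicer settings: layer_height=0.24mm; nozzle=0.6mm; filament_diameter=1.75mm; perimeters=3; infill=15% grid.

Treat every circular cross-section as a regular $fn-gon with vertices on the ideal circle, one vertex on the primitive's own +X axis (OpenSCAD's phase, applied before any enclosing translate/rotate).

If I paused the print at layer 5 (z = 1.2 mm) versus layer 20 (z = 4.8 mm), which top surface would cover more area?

Layer 5 (z = 1.2): the cylinder: section is a regular 32-gon, circumradius r=10.5 (area = (32/2)·10.500²·sin(360°/32) = 344.14 mm²); the cylinder at (3, 8) is absent (z outside [1.5, 9]); the r=2 cylinder at (8.5, 12) contributes a regular 32-gon of circumradius 2 (area = (32/2)·2.000²·sin(360°/32) = 12.49 mm²); Combining (union): the 2 present regions are separate (no shared area or edge), so areas and boundary lengths simply add and each stays a separate island — area = 356.63 mm². So its area = 356.63 mm². Layer 20 (z = 4.8): the r=10.5 cylinder contributes a regular 32-gon of circumradius 10.5 (area = (32/2)·10.500²·sin(360°/32) = 344.14 mm²); the cylinder at (3, 8): section is a regular 32-gon, circumradius r=9.5 (area = (32/2)·9.500²·sin(360°/32) = 281.71 mm²); the r=2 cylinder at (8.5, 12) gives a regular 32-gon of circumradius 2 (constant along its height) (area = (32/2)·2.000²·sin(360°/32) = 12.49 mm²); Merging all regions: the regions partially overlap — summed areas 638.34 mm² minus the doubly-counted overlap 159.19 mm² gives 479.15 mm² — area = 479.15 mm². So its area = 479.15 mm². Layer 20 is larger (479.15 vs 356.63 mm²).

layer 20 (z = 4.8 mm)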